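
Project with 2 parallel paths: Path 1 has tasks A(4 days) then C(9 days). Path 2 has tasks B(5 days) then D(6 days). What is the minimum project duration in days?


Path 1 = 4 + 9 = 13 days
Path 2 = 5 + 6 = 11 days
Duration = max(13, 11) = 13 days

13 days


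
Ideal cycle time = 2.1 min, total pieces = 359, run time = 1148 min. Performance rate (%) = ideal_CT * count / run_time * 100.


Formula: Performance = (Ideal CT * Total Count) / Run Time * 100
Ideal output time = 2.1 * 359 = 753.9 min
Performance = 753.9 / 1148 * 100 = 65.7%

65.7%


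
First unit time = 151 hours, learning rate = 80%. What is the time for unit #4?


Formula: T_n = T_1 * (learning_rate)^(log2(n)) where learning_rate = rate/100
Doublings = log2(4) = 2
T_n = 151 * 0.8^2
T_n = 151 * 0.64 = 96.6 hours

96.6 hours


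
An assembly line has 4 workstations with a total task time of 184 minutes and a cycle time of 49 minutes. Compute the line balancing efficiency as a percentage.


Formula: Efficiency = Sum of Task Times / (N_stations * CT) * 100
Total station capacity = 4 stations * 49 min = 196 min
Efficiency = 184 / 196 * 100 = 93.9%

93.9%


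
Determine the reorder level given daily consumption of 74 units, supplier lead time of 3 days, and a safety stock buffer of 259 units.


Formula: ROP = (Daily Demand * Lead Time) + Safety Stock
Demand during lead time = 74 * 3 = 222 units
ROP = 222 + 259 = 481 units

481 units


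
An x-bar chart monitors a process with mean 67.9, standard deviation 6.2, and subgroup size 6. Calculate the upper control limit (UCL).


UCL = 67.9 + 3 * 6.2 / sqrt(6)

75.49


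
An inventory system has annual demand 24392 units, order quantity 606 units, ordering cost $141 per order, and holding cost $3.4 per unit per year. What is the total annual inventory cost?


TC = 24392/606 * 141 + 606/2 * 3.4

$6705.57


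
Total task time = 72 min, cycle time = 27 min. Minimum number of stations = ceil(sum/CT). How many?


Formula: N_min = ceil(Sum of Task Times / Cycle Time)
N_min = ceil(72 min / 27 min) = ceil(2.6667)
N_min = 3 stations

3


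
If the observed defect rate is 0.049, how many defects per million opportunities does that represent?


DPMO = defect_rate * 1000000 = 0.049 * 1000000

49000


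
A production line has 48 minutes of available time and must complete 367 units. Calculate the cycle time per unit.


Formula: CT = Available Time / Number of Units
CT = 48 min / 367 units
CT = 0.13 min/unit

0.13 min/unit


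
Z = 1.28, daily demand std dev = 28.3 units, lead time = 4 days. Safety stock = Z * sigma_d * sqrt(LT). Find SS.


Formula: SS = z * sigma_d * sqrt(LT)
sqrt(LT) = sqrt(4) = 2.0
SS = 1.28 * 28.3 * 2.0
SS = 72.4 units

72.4 units


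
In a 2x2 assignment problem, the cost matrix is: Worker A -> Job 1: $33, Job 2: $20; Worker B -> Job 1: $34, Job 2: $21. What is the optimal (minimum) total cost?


Option 1: A->1 + B->2 = $33 + $21 = $54
Option 2: A->2 + B->1 = $20 + $34 = $54
Min cost = min($54, $54) = $54

$54


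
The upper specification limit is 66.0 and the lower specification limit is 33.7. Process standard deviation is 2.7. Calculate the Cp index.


Cp = (66.0 - 33.7) / (6 * 2.7)

1.99


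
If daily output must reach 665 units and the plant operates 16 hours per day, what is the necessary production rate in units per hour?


Formula: Production Rate = Daily Demand / Available Hours
Rate = 665 units/day / 16 hours/day
Rate = 41.6 units/hour

41.6 units/hour


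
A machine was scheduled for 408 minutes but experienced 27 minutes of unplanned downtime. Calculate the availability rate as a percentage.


Formula: Availability = (Planned Time - Downtime) / Planned Time * 100
Uptime = 408 - 27 = 381 min
Availability = 381 / 408 * 100 = 93.4%

93.4%


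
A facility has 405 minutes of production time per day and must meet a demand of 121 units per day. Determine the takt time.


Formula: Takt Time = Available Production Time / Customer Demand
Takt = 405 min/day / 121 units/day
Takt = 3.35 min/unit

3.35 min/unit


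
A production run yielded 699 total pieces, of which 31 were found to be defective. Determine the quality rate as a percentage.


Formula: Quality Rate = Good Pieces / Total Pieces * 100
Good pieces = 699 - 31 = 668
QR = 668 / 699 * 100 = 95.6%

95.6%


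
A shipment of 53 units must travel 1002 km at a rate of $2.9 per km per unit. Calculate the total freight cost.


TC = dist * cost * units = 1002 * 2.9 * 53 = $154007.40

$154007.40


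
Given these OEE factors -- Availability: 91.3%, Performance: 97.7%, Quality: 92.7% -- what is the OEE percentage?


Formula: OEE = Availability * Performance * Quality / 10000
A * P = 91.3% * 97.7% / 100 = 89.2%
OEE = 89.2% * 92.7% / 100 = 82.7%

82.7%


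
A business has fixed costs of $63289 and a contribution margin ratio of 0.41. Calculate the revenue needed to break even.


Formula: BER = Fixed Costs / Contribution Margin Ratio
BER = $63289 / 0.41
BER = $154363.41 (to the nearest cent)

$154363.41


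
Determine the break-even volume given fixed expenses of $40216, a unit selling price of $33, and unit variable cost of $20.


Formula: BEQ = Fixed Costs / (Price - Variable Cost)
Contribution margin = $33 - $20 = $13/unit
BEQ = ceil($40216 / $13/unit) = ceil(3093.54) = 3094 units

3094 units


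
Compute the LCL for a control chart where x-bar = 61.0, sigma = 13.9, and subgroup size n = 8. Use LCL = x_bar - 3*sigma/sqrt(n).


LCL = 61.0 - 3 * 13.9 / sqrt(8)

46.26


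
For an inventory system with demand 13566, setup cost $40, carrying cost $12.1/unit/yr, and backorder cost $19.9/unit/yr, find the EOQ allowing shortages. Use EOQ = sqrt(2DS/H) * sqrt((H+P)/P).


Formula: EOQ* = sqrt(2DS/H) * sqrt((H+P)/P)
Base EOQ = sqrt(2*13566*40/12.1) = 299.49 units
Correction = sqrt((12.1+19.9)/19.9) = 1.26809
EOQ* = 299.49 * 1.26809 = 379.8 units

379.8 units


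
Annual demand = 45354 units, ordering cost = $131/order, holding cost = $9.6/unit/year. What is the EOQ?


Formula: EOQ = sqrt(2 * D * S / H)
Numerator: 2 * 45354 * 131 = 11882748
2DS/H = 11882748 / 9.6 = 1237786.3
EOQ = sqrt(1237786.3) = 1112.6 units

1112.6 units


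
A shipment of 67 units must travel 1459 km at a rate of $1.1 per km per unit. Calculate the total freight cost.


TC = dist * cost * units = 1459 * 1.1 * 67 = $107528.30

$107528.30


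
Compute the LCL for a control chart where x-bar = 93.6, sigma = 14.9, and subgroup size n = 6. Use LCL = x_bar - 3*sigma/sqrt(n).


LCL = 93.6 - 3 * 14.9 / sqrt(6)

75.35


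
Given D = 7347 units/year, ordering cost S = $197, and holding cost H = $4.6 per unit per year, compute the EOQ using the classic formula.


Formula: EOQ = sqrt(2 * D * S / H)
Numerator: 2 * 7347 * 197 = 2894718
2DS/H = 2894718 / 4.6 = 629286.5
EOQ = sqrt(629286.5) = 793.3 units

793.3 units


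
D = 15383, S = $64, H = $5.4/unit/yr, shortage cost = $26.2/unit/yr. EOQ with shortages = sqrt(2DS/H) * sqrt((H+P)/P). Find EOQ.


Formula: EOQ* = sqrt(2DS/H) * sqrt((H+P)/P)
Base EOQ = sqrt(2*15383*64/5.4) = 603.85 units
Correction = sqrt((5.4+26.2)/26.2) = 1.09823
EOQ* = 603.85 * 1.09823 = 663.2 units

663.2 units


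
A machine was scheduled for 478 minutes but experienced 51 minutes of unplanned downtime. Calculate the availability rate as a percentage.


Formula: Availability = (Planned Time - Downtime) / Planned Time * 100
Uptime = 478 - 51 = 427 min
Availability = 427 / 478 * 100 = 89.3%

89.3%


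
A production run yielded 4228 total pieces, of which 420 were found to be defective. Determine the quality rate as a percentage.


Formula: Quality Rate = Good Pieces / Total Pieces * 100
Good pieces = 4228 - 420 = 3808
QR = 3808 / 4228 * 100 = 90.1%

90.1%


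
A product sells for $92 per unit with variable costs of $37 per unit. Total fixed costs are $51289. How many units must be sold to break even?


Formula: BEQ = Fixed Costs / (Price - Variable Cost)
Contribution margin = $92 - $37 = $55/unit
BEQ = ceil($51289 / $55/unit) = ceil(932.53) = 933 units

933 units


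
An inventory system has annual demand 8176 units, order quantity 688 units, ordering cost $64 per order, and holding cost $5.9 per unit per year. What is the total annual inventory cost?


TC = 8176/688 * 64 + 688/2 * 5.9

$2790.16


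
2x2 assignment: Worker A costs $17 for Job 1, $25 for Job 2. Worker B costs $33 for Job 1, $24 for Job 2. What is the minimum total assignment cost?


Option 1: A->1 + B->2 = $17 + $24 = $41
Option 2: A->2 + B->1 = $25 + $33 = $58
Min cost = min($41, $58) = $41

$41


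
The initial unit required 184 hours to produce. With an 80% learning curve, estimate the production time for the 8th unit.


Formula: T_n = T_1 * (learning_rate)^(log2(n)) where learning_rate = rate/100
Doublings = log2(8) = 3
T_n = 184 * 0.8^3
T_n = 184 * 0.512 = 94.2 hours

94.2 hours


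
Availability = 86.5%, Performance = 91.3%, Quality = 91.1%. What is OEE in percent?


Formula: OEE = Availability * Performance * Quality / 10000
A * P = 86.5% * 91.3% / 100 = 78.97%
OEE = 78.97% * 91.1% / 100 = 71.9%

71.9%


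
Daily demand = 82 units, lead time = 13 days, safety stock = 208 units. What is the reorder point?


Formula: ROP = (Daily Demand * Lead Time) + Safety Stock
Demand during lead time = 82 * 13 = 1066 units
ROP = 1066 + 208 = 1274 units

1274 units


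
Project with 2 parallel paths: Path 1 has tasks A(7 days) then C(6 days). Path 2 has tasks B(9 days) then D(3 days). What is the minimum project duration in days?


Path 1 = 7 + 6 = 13 days
Path 2 = 9 + 3 = 12 days
Duration = max(13, 12) = 13 days

13 days


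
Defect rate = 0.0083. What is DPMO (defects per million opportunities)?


DPMO = defect_rate * 1000000 = 0.0083 * 1000000

8300


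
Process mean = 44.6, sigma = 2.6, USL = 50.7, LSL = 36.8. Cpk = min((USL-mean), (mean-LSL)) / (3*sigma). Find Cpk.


Cpu = (50.7 - 44.6) / (3 * 2.6) = 0.78
Cpl = (44.6 - 36.8) / (3 * 2.6) = 1.0
Cpk = min(0.78, 1.0) = 0.78

0.78


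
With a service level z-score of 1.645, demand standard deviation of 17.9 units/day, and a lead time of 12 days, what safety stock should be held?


Formula: SS = z * sigma_d * sqrt(LT)
sqrt(LT) = sqrt(12) = 3.4641
SS = 1.645 * 17.9 * 3.4641
SS = 102.0 units

102.0 units


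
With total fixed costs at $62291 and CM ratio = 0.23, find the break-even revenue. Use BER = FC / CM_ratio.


Formula: BER = Fixed Costs / Contribution Margin Ratio
BER = $62291 / 0.23
BER = $270830.43 (to the nearest cent)

$270830.43


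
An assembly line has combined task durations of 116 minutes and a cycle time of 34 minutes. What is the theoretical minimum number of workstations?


Formula: N_min = ceil(Sum of Task Times / Cycle Time)
N_min = ceil(116 min / 34 min) = ceil(3.4118)
N_min = 4 stations

4


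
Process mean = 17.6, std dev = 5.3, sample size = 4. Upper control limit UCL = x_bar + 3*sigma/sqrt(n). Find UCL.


UCL = 17.6 + 3 * 5.3 / sqrt(4)

25.55


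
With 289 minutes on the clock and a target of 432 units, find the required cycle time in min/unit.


Formula: CT = Available Time / Number of Units
CT = 289 min / 432 units
CT = 0.67 min/unit

0.67 min/unit


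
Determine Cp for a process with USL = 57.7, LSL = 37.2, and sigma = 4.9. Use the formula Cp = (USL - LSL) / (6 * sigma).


Cp = (57.7 - 37.2) / (6 * 4.9)

0.7


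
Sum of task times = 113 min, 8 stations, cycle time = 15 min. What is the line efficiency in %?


Formula: Efficiency = Sum of Task Times / (N_stations * CT) * 100
Total station capacity = 8 stations * 15 min = 120 min
Efficiency = 113 / 120 * 100 = 94.2%

94.2%


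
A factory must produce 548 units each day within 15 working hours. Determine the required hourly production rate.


Formula: Production Rate = Daily Demand / Available Hours
Rate = 548 units/day / 15 hours/day
Rate = 36.5 units/hour

36.5 units/hour


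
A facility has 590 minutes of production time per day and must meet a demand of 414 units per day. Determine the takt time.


Formula: Takt Time = Available Production Time / Customer Demand
Takt = 590 min/day / 414 units/day
Takt = 1.43 min/unit

1.43 min/unit


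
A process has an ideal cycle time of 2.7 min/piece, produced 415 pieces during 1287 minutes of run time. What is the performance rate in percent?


Formula: Performance = (Ideal CT * Total Count) / Run Time * 100
Ideal output time = 2.7 * 415 = 1120.5 min
Performance = 1120.5 / 1287 * 100 = 87.1%

87.1%


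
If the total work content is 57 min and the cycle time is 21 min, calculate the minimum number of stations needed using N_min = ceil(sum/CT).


Formula: N_min = ceil(Sum of Task Times / Cycle Time)
N_min = ceil(57 min / 21 min) = ceil(2.7143)
N_min = 3 stations

3


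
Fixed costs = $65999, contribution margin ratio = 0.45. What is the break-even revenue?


Formula: BER = Fixed Costs / Contribution Margin Ratio
BER = $65999 / 0.45
BER = $146664.44 (to the nearest cent)

$146664.44


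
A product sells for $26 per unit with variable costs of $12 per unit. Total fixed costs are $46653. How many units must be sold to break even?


Formula: BEQ = Fixed Costs / (Price - Variable Cost)
Contribution margin = $26 - $12 = $14/unit
BEQ = ceil($46653 / $14/unit) = ceil(3332.36) = 3333 units

3333 units


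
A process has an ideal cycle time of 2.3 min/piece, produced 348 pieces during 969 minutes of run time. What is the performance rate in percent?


Formula: Performance = (Ideal CT * Total Count) / Run Time * 100
Ideal output time = 2.3 * 348 = 800.4 min
Performance = 800.4 / 969 * 100 = 82.6%

82.6%


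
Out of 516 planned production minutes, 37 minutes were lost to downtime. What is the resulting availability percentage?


Formula: Availability = (Planned Time - Downtime) / Planned Time * 100
Uptime = 516 - 37 = 479 min
Availability = 479 / 516 * 100 = 92.8%

92.8%


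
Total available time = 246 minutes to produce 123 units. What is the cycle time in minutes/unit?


Formula: CT = Available Time / Number of Units
CT = 246 min / 123 units
CT = 2.0 min/unit

2.0 min/unit


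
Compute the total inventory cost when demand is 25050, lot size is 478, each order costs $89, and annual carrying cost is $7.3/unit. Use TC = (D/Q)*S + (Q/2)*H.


TC = 25050/478 * 89 + 478/2 * 7.3

$6408.82


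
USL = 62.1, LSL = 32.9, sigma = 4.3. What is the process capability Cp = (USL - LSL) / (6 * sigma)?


Cp = (62.1 - 32.9) / (6 * 4.3)

1.13


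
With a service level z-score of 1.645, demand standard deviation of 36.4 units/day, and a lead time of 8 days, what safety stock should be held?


Formula: SS = z * sigma_d * sqrt(LT)
sqrt(LT) = sqrt(8) = 2.8284
SS = 1.645 * 36.4 * 2.8284
SS = 169.4 units

169.4 units


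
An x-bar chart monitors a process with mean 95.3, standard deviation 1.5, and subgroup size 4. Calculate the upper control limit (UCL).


UCL = 95.3 + 3 * 1.5 / sqrt(4)

97.55


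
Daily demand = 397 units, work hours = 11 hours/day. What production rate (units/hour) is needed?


Formula: Production Rate = Daily Demand / Available Hours
Rate = 397 units/day / 11 hours/day
Rate = 36.1 units/hour

36.1 units/hour


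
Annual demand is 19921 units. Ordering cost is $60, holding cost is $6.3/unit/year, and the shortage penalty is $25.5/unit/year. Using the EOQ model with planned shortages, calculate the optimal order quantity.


Formula: EOQ* = sqrt(2DS/H) * sqrt((H+P)/P)
Base EOQ = sqrt(2*19921*60/6.3) = 615.99 units
Correction = sqrt((6.3+25.5)/25.5) = 1.11672
EOQ* = 615.99 * 1.11672 = 687.9 units

687.9 units


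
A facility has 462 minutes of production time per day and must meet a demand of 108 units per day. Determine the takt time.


Formula: Takt Time = Available Production Time / Customer Demand
Takt = 462 min/day / 108 units/day
Takt = 4.28 min/unit

4.28 min/unit


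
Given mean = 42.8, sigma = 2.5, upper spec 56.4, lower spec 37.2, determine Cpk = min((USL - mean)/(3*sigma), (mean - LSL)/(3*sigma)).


Cpu = (56.4 - 42.8) / (3 * 2.5) = 1.81
Cpl = (42.8 - 37.2) / (3 * 2.5) = 0.75
Cpk = min(1.81, 0.75) = 0.75

0.75


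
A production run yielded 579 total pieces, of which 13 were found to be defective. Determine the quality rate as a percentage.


Formula: Quality Rate = Good Pieces / Total Pieces * 100
Good pieces = 579 - 13 = 566
QR = 566 / 579 * 100 = 97.8%

97.8%


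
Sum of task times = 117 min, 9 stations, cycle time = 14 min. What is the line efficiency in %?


Formula: Efficiency = Sum of Task Times / (N_stations * CT) * 100
Total station capacity = 9 stations * 14 min = 126 min
Efficiency = 117 / 126 * 100 = 92.9%

92.9%


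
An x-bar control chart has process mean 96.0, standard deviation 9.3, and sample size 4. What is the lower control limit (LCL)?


LCL = 96.0 - 3 * 9.3 / sqrt(4)

82.05


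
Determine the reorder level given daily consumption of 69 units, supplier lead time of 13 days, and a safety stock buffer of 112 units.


Formula: ROP = (Daily Demand * Lead Time) + Safety Stock
Demand during lead time = 69 * 13 = 897 units
ROP = 897 + 112 = 1009 units

1009 units


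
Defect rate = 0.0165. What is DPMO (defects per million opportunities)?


DPMO = defect_rate * 1000000 = 0.0165 * 1000000

16500


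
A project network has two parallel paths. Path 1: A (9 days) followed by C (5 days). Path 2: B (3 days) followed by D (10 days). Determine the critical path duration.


Path 1 = 9 + 5 = 14 days
Path 2 = 3 + 10 = 13 days
Duration = max(14, 13) = 14 days

14 days


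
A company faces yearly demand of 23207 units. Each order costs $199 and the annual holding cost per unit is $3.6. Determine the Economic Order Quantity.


Formula: EOQ = sqrt(2 * D * S / H)
Numerator: 2 * 23207 * 199 = 9236386
2DS/H = 9236386 / 3.6 = 2565662.8
EOQ = sqrt(2565662.8) = 1601.8 units

1601.8 units


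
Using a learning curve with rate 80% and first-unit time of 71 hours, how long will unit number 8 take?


Formula: T_n = T_1 * (learning_rate)^(log2(n)) where learning_rate = rate/100
Doublings = log2(8) = 3
T_n = 71 * 0.8^3
T_n = 71 * 0.512 = 36.4 hours

36.4 hours


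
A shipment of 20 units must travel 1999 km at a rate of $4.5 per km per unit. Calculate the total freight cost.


TC = dist * cost * units = 1999 * 4.5 * 20 = $179910.00

$179910.00


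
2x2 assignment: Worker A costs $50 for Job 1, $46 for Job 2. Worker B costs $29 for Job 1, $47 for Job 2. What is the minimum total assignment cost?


Option 1: A->1 + B->2 = $50 + $47 = $97
Option 2: A->2 + B->1 = $46 + $29 = $75
Min cost = min($97, $75) = $75

$75


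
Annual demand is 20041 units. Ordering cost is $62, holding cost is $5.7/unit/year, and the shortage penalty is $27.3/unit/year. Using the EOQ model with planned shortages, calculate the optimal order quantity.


Formula: EOQ* = sqrt(2DS/H) * sqrt((H+P)/P)
Base EOQ = sqrt(2*20041*62/5.7) = 660.29 units
Correction = sqrt((5.7+27.3)/27.3) = 1.09945
EOQ* = 660.29 * 1.09945 = 726.0 units

726.0 units


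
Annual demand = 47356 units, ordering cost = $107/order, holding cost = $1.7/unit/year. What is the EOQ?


Formula: EOQ = sqrt(2 * D * S / H)
Numerator: 2 * 47356 * 107 = 10134184
2DS/H = 10134184 / 1.7 = 5961284.7
EOQ = sqrt(5961284.7) = 2441.6 units

2441.6 units


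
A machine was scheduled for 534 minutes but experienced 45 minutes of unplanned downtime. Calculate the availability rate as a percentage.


Formula: Availability = (Planned Time - Downtime) / Planned Time * 100
Uptime = 534 - 45 = 489 min
Availability = 489 / 534 * 100 = 91.6%

91.6%


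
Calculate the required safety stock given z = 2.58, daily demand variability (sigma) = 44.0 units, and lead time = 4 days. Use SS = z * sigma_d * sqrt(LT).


Formula: SS = z * sigma_d * sqrt(LT)
sqrt(LT) = sqrt(4) = 2.0
SS = 2.58 * 44.0 * 2.0
SS = 227.0 units

227.0 units


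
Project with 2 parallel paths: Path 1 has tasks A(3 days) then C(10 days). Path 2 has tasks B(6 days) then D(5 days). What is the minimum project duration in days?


Path 1 = 3 + 10 = 13 days
Path 2 = 6 + 5 = 11 days
Duration = max(13, 11) = 13 days

13 days


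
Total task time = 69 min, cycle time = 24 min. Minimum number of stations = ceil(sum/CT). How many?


Formula: N_min = ceil(Sum of Task Times / Cycle Time)
N_min = ceil(69 min / 24 min) = ceil(2.875)
N_min = 3 stations

3


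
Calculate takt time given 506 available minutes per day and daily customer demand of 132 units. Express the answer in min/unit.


Formula: Takt Time = Available Production Time / Customer Demand
Takt = 506 min/day / 132 units/day
Takt = 3.83 min/unit

3.83 min/unit


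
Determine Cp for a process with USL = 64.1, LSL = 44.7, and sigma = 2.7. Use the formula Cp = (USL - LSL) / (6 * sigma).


Cp = (64.1 - 44.7) / (6 * 2.7)

1.2


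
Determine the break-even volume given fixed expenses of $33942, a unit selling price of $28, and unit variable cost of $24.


Formula: BEQ = Fixed Costs / (Price - Variable Cost)
Contribution margin = $28 - $24 = $4/unit
BEQ = ceil($33942 / $4/unit) = ceil(8485.5) = 8486 units

8486 units


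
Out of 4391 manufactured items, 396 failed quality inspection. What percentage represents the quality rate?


Formula: Quality Rate = Good Pieces / Total Pieces * 100
Good pieces = 4391 - 396 = 3995
QR = 3995 / 4391 * 100 = 91.0%

91.0%


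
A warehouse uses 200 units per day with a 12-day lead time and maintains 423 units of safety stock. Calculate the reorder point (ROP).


Formula: ROP = (Daily Demand * Lead Time) + Safety Stock
Demand during lead time = 200 * 12 = 2400 units
ROP = 2400 + 423 = 2823 units

2823 units


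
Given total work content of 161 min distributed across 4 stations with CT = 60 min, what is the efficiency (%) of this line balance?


Formula: Efficiency = Sum of Task Times / (N_stations * CT) * 100
Total station capacity = 4 stations * 60 min = 240 min
Efficiency = 161 / 240 * 100 = 67.1%

67.1%


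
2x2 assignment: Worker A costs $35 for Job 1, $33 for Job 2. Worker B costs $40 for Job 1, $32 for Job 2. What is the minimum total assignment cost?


Option 1: A->1 + B->2 = $35 + $32 = $67
Option 2: A->2 + B->1 = $33 + $40 = $73
Min cost = min($67, $73) = $67

$67


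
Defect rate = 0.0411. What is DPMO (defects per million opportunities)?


DPMO = defect_rate * 1000000 = 0.0411 * 1000000

41100


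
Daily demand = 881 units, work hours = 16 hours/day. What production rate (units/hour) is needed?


Formula: Production Rate = Daily Demand / Available Hours
Rate = 881 units/day / 16 hours/day
Rate = 55.1 units/hour

55.1 units/hour


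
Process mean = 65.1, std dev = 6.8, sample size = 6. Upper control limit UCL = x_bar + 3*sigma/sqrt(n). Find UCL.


UCL = 65.1 + 3 * 6.8 / sqrt(6)

73.43


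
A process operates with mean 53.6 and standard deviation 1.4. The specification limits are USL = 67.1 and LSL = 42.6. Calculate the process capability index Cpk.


Cpu = (67.1 - 53.6) / (3 * 1.4) = 3.21
Cpl = (53.6 - 42.6) / (3 * 1.4) = 2.62
Cpk = min(3.21, 2.62) = 2.62

2.62


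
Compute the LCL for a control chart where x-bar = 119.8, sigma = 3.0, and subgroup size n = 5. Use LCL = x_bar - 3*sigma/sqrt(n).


LCL = 119.8 - 3 * 3.0 / sqrt(5)

115.78


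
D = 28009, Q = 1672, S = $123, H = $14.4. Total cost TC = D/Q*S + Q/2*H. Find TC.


TC = 28009/1672 * 123 + 1672/2 * 14.4

$14098.87


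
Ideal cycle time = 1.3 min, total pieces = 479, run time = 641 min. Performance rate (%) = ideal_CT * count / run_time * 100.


Formula: Performance = (Ideal CT * Total Count) / Run Time * 100
Ideal output time = 1.3 * 479 = 622.7 min
Performance = 622.7 / 641 * 100 = 97.1%

97.1%


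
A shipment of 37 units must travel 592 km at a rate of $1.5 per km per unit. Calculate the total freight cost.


TC = dist * cost * units = 592 * 1.5 * 37 = $32856.00

$32856.00


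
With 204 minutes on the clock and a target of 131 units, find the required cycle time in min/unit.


Formula: CT = Available Time / Number of Units
CT = 204 min / 131 units
CT = 1.56 min/unit

1.56 min/unit


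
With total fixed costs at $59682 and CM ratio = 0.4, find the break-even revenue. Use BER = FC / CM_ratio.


Formula: BER = Fixed Costs / Contribution Margin Ratio
BER = $59682 / 0.4
BER = $149205.00 (to the nearest cent)

$149205.00


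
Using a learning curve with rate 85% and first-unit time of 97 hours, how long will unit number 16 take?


Formula: T_n = T_1 * (learning_rate)^(log2(n)) where learning_rate = rate/100
Doublings = log2(16) = 4
T_n = 97 * 0.85^4
T_n = 97 * 0.522 = 50.6 hours

50.6 hours


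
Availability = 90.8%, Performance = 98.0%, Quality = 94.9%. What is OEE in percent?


Formula: OEE = Availability * Performance * Quality / 10000
A * P = 90.8% * 98.0% / 100 = 88.98%
OEE = 88.98% * 94.9% / 100 = 84.4%

84.4%


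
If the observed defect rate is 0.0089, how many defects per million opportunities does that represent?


DPMO = defect_rate * 1000000 = 0.0089 * 1000000

8900


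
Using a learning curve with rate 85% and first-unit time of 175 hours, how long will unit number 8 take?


Formula: T_n = T_1 * (learning_rate)^(log2(n)) where learning_rate = rate/100
Doublings = log2(8) = 3
T_n = 175 * 0.85^3
T_n = 175 * 0.6141 = 107.5 hours

107.5 hours


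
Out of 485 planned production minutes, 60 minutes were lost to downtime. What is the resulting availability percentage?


Formula: Availability = (Planned Time - Downtime) / Planned Time * 100
Uptime = 485 - 60 = 425 min
Availability = 425 / 485 * 100 = 87.6%

87.6%


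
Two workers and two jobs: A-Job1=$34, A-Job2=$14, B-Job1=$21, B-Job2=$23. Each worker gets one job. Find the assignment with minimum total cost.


Option 1: A->1 + B->2 = $34 + $23 = $57
Option 2: A->2 + B->1 = $14 + $21 = $35
Min cost = min($57, $35) = $35

$35


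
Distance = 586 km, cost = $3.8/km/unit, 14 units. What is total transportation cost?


TC = dist * cost * units = 586 * 3.8 * 14 = $31175.20

$31175.20


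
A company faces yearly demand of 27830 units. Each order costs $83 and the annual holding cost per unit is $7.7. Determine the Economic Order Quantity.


Formula: EOQ = sqrt(2 * D * S / H)
Numerator: 2 * 27830 * 83 = 4619780
2DS/H = 4619780 / 7.7 = 599971.4
EOQ = sqrt(599971.4) = 774.6 units

774.6 units


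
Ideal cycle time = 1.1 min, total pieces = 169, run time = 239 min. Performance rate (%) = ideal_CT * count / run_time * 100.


Formula: Performance = (Ideal CT * Total Count) / Run Time * 100
Ideal output time = 1.1 * 169 = 185.9 min
Performance = 185.9 / 239 * 100 = 77.8%

77.8%


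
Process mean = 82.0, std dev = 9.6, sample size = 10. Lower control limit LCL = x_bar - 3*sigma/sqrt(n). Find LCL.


LCL = 82.0 - 3 * 9.6 / sqrt(10)

72.89


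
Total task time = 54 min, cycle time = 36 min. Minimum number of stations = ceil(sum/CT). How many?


Formula: N_min = ceil(Sum of Task Times / Cycle Time)
N_min = ceil(54 min / 36 min) = ceil(1.5)
N_min = 2 stations

2


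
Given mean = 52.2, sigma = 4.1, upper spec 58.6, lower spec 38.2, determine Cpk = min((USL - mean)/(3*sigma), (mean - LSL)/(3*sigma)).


Cpu = (58.6 - 52.2) / (3 * 4.1) = 0.52
Cpl = (52.2 - 38.2) / (3 * 4.1) = 1.14
Cpk = min(0.52, 1.14) = 0.52

0.52


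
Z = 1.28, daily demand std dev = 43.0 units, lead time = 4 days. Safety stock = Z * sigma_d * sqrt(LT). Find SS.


Formula: SS = z * sigma_d * sqrt(LT)
sqrt(LT) = sqrt(4) = 2.0
SS = 1.28 * 43.0 * 2.0
SS = 110.1 units

110.1 units


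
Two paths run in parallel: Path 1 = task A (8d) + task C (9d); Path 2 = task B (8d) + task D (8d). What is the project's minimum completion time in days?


Path 1 = 8 + 9 = 17 days
Path 2 = 8 + 8 = 16 days
Duration = max(17, 16) = 17 days

17 days


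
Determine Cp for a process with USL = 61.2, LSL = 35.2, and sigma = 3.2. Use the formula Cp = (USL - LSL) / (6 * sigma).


Cp = (61.2 - 35.2) / (6 * 3.2)

1.35


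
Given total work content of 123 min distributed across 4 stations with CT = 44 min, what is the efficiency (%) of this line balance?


Formula: Efficiency = Sum of Task Times / (N_stations * CT) * 100
Total station capacity = 4 stations * 44 min = 176 min
Efficiency = 123 / 176 * 100 = 69.9%

69.9%


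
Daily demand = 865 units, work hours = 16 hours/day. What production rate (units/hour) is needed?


Formula: Production Rate = Daily Demand / Available Hours
Rate = 865 units/day / 16 hours/day
Rate = 54.1 units/hour

54.1 units/hour


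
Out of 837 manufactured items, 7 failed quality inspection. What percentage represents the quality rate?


Formula: Quality Rate = Good Pieces / Total Pieces * 100
Good pieces = 837 - 7 = 830
QR = 830 / 837 * 100 = 99.2%

99.2%


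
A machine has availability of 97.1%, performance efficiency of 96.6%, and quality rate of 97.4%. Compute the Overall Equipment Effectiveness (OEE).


Formula: OEE = Availability * Performance * Quality / 10000
A * P = 97.1% * 96.6% / 100 = 93.8%
OEE = 93.8% * 97.4% / 100 = 91.4%

91.4%


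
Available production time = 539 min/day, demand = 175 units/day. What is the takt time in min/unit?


Formula: Takt Time = Available Production Time / Customer Demand
Takt = 539 min/day / 175 units/day
Takt = 3.08 min/unit

3.08 min/unit


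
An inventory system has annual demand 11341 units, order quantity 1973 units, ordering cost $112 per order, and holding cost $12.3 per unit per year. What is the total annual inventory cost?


TC = 11341/1973 * 112 + 1973/2 * 12.3

$12777.74


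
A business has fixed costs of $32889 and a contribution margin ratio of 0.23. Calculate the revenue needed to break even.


Formula: BER = Fixed Costs / Contribution Margin Ratio
BER = $32889 / 0.23
BER = $142995.65 (to the nearest cent)

$142995.65


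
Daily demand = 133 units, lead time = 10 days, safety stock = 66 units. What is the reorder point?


Formula: ROP = (Daily Demand * Lead Time) + Safety Stock
Demand during lead time = 133 * 10 = 1330 units
ROP = 1330 + 66 = 1396 units

1396 units


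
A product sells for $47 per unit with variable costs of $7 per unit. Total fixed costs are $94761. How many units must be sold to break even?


Formula: BEQ = Fixed Costs / (Price - Variable Cost)
Contribution margin = $47 - $7 = $40/unit
BEQ = ceil($94761 / $40/unit) = ceil(2369.03) = 2370 units

2370 units


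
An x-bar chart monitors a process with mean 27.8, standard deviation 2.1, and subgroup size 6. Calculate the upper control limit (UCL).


UCL = 27.8 + 3 * 2.1 / sqrt(6)

30.37


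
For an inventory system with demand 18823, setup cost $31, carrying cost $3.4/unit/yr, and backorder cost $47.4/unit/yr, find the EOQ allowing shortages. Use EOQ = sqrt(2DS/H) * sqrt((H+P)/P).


Formula: EOQ* = sqrt(2DS/H) * sqrt((H+P)/P)
Base EOQ = sqrt(2*18823*31/3.4) = 585.87 units
Correction = sqrt((3.4+47.4)/47.4) = 1.03524
EOQ* = 585.87 * 1.03524 = 606.5 units

606.5 units


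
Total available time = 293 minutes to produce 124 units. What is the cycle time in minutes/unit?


Formula: CT = Available Time / Number of Units
CT = 293 min / 124 units
CT = 2.36 min/unit

2.36 min/unit


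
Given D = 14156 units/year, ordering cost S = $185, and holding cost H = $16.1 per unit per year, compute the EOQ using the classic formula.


Formula: EOQ = sqrt(2 * D * S / H)
Numerator: 2 * 14156 * 185 = 5237720
2DS/H = 5237720 / 16.1 = 325324.2
EOQ = sqrt(325324.2) = 570.4 units

570.4 units


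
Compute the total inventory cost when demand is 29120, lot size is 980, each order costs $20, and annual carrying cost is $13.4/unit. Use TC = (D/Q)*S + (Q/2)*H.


TC = 29120/980 * 20 + 980/2 * 13.4

$7160.29


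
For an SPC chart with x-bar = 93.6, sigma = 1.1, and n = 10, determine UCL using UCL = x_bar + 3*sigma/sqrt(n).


UCL = 93.6 + 3 * 1.1 / sqrt(10)

94.64


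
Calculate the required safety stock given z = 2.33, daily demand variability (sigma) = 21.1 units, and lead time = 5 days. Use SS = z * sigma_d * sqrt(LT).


Formula: SS = z * sigma_d * sqrt(LT)
sqrt(LT) = sqrt(5) = 2.2361
SS = 2.33 * 21.1 * 2.2361
SS = 109.9 units

109.9 units


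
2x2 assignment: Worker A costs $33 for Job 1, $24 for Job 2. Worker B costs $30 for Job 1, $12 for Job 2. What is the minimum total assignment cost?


Option 1: A->1 + B->2 = $33 + $12 = $45
Option 2: A->2 + B->1 = $24 + $30 = $54
Min cost = min($45, $54) = $45

$45


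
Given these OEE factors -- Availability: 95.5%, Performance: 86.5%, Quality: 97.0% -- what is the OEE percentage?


Formula: OEE = Availability * Performance * Quality / 10000
A * P = 95.5% * 86.5% / 100 = 82.61%
OEE = 82.61% * 97.0% / 100 = 80.1%

80.1%


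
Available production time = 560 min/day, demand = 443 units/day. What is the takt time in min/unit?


Formula: Takt Time = Available Production Time / Customer Demand
Takt = 560 min/day / 443 units/day
Takt = 1.26 min/unit

1.26 min/unit


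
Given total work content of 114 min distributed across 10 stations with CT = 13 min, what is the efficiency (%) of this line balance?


Formula: Efficiency = Sum of Task Times / (N_stations * CT) * 100
Total station capacity = 10 stations * 13 min = 130 min
Efficiency = 114 / 130 * 100 = 87.7%

87.7%


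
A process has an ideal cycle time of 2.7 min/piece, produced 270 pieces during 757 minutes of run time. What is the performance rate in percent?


Formula: Performance = (Ideal CT * Total Count) / Run Time * 100
Ideal output time = 2.7 * 270 = 729.0 min
Performance = 729.0 / 757 * 100 = 96.3%

96.3%


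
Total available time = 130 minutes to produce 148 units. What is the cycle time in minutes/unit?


Formula: CT = Available Time / Number of Units
CT = 130 min / 148 units
CT = 0.88 min/unit

0.88 min/unit


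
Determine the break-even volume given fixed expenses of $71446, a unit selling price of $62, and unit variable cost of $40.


Formula: BEQ = Fixed Costs / (Price - Variable Cost)
Contribution margin = $62 - $40 = $22/unit
BEQ = ceil($71446 / $22/unit) = ceil(3247.55) = 3248 units

3248 units


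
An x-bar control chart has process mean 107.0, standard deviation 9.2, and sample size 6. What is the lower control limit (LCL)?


LCL = 107.0 - 3 * 9.2 / sqrt(6)

95.73


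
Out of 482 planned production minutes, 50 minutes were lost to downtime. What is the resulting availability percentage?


Formula: Availability = (Planned Time - Downtime) / Planned Time * 100
Uptime = 482 - 50 = 432 min
Availability = 432 / 482 * 100 = 89.6%

89.6%


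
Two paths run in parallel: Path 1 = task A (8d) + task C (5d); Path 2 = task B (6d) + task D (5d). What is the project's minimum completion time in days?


Path 1 = 8 + 5 = 13 days
Path 2 = 6 + 5 = 11 days
Duration = max(13, 11) = 13 days

13 days


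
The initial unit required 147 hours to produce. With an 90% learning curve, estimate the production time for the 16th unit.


Formula: T_n = T_1 * (learning_rate)^(log2(n)) where learning_rate = rate/100
Doublings = log2(16) = 4
T_n = 147 * 0.9^4
T_n = 147 * 0.6561 = 96.4 hours

96.4 hours


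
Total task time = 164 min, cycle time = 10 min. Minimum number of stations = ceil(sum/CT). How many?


Formula: N_min = ceil(Sum of Task Times / Cycle Time)
N_min = ceil(164 min / 10 min) = ceil(16.4)
N_min = 17 stations

17


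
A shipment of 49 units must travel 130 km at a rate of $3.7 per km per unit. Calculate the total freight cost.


TC = dist * cost * units = 130 * 3.7 * 49 = $23569.00

$23569.00


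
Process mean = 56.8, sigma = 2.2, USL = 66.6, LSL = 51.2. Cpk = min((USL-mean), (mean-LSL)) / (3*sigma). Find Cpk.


Cpu = (66.6 - 56.8) / (3 * 2.2) = 1.48
Cpl = (56.8 - 51.2) / (3 * 2.2) = 0.85
Cpk = min(1.48, 0.85) = 0.85

0.85


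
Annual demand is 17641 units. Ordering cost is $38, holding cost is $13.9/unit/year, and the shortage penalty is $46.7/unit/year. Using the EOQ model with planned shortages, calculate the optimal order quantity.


Formula: EOQ* = sqrt(2DS/H) * sqrt((H+P)/P)
Base EOQ = sqrt(2*17641*38/13.9) = 310.57 units
Correction = sqrt((13.9+46.7)/46.7) = 1.13914
EOQ* = 310.57 * 1.13914 = 353.8 units

353.8 units


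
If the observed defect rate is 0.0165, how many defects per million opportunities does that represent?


DPMO = defect_rate * 1000000 = 0.0165 * 1000000

16500


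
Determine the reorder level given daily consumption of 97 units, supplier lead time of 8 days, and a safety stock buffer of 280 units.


Formula: ROP = (Daily Demand * Lead Time) + Safety Stock
Demand during lead time = 97 * 8 = 776 units
ROP = 776 + 280 = 1056 units

1056 units


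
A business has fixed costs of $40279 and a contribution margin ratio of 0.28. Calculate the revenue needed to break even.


Formula: BER = Fixed Costs / Contribution Margin Ratio
BER = $40279 / 0.28
BER = $143853.57 (to the nearest cent)

$143853.57


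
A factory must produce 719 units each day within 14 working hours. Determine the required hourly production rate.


Formula: Production Rate = Daily Demand / Available Hours
Rate = 719 units/day / 14 hours/day
Rate = 51.4 units/hour

51.4 units/hour


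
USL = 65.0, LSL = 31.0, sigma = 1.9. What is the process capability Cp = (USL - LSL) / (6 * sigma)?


Cp = (65.0 - 31.0) / (6 * 1.9)

2.98


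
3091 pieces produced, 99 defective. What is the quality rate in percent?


Formula: Quality Rate = Good Pieces / Total Pieces * 100
Good pieces = 3091 - 99 = 2992
QR = 2992 / 3091 * 100 = 96.8%

96.8%


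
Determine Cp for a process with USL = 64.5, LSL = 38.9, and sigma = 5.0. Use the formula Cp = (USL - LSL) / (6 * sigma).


Cp = (64.5 - 38.9) / (6 * 5.0)

0.85


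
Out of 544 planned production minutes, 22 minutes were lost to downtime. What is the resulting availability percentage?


Formula: Availability = (Planned Time - Downtime) / Planned Time * 100
Uptime = 544 - 22 = 522 min
Availability = 522 / 544 * 100 = 96.0%

96.0%


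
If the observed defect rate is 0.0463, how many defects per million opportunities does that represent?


DPMO = defect_rate * 1000000 = 0.0463 * 1000000

46300


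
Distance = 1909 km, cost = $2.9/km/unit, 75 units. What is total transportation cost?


TC = dist * cost * units = 1909 * 2.9 * 75 = $415207.50

$415207.50


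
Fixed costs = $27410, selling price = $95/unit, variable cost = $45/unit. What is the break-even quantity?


Formula: BEQ = Fixed Costs / (Price - Variable Cost)
Contribution margin = $95 - $45 = $50/unit
BEQ = ceil($27410 / $50/unit) = ceil(548.2) = 549 units

549 units


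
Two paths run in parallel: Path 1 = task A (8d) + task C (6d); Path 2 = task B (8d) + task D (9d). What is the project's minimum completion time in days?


Path 1 = 8 + 6 = 14 days
Path 2 = 8 + 9 = 17 days
Duration = max(14, 17) = 17 days

17 days


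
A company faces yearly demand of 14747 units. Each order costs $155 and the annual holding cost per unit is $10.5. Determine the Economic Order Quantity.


Formula: EOQ = sqrt(2 * D * S / H)
Numerator: 2 * 14747 * 155 = 4571570
2DS/H = 4571570 / 10.5 = 435387.6
EOQ = sqrt(435387.6) = 659.8 units

659.8 units


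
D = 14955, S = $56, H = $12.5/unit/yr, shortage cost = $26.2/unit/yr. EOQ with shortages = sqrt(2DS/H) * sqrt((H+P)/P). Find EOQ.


Formula: EOQ* = sqrt(2DS/H) * sqrt((H+P)/P)
Base EOQ = sqrt(2*14955*56/12.5) = 366.06 units
Correction = sqrt((12.5+26.2)/26.2) = 1.21536
EOQ* = 366.06 * 1.21536 = 444.9 units

444.9 units


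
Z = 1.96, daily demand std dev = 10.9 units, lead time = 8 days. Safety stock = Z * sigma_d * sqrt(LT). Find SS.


Formula: SS = z * sigma_d * sqrt(LT)
sqrt(LT) = sqrt(8) = 2.8284
SS = 1.96 * 10.9 * 2.8284
SS = 60.4 units

60.4 units
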